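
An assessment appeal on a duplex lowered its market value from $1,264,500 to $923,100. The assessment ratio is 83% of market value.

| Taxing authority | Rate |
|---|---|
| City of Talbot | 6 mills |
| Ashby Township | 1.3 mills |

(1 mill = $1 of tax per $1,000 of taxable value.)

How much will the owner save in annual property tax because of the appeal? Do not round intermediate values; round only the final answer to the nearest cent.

Old assessed value = $1,264,500 × 0.83 = $1,049,535
New assessed value = $923,100 × 0.83 = $766,173
Combined rate = 0.006 + 0.0013 = 0.0073
Old tax = $1,049,535 × 0.0073 = $7,661.6055
New tax = $766,173 × 0.0073 = $5,593.0629
Reduction = $7,661.6055 − $5,593.0629 = $2,068.5426

$2,068.54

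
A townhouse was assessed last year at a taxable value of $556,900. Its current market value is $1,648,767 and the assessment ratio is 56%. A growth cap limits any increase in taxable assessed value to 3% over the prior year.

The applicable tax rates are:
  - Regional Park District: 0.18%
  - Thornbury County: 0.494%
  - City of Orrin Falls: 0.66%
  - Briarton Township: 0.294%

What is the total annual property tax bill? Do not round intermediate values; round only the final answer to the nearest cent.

$9,338.32

Uncapped assessed value = $1,648,767 × 0.56 = $923,309.52
Cap limit = $556,900 × 1.03 = $573,607
Taxable assessed value = min($923,309.52, $573,607) = $573,607 (cap binds)
Regional Park District: $573,607 × 0.0018 = $1,032.4926
Thornbury County: $573,607 × 0.00494 = $2,833.61858
City of Orrin Falls: $573,607 × 0.0066 = $3,785.8062
Briarton Township: $573,607 × 0.00294 = $1,686.40458
Total = $9,338.32196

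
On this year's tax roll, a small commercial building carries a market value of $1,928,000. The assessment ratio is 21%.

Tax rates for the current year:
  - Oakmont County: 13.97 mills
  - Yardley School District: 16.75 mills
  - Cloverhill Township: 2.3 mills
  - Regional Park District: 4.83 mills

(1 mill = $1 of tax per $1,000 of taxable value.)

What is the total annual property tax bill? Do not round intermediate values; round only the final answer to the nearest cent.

$15,324.71

Assessed value = $1,928,000 × 0.21 = $404,880
Oakmont County: $404,880 × 0.01397 = $5,656.1736
Yardley School District: $404,880 × 0.01675 = $6,781.74
Cloverhill Township: $404,880 × 0.0023 = $931.224
Regional Park District: $404,880 × 0.00483 = $1,955.5704
Total = $5,656.1736 + $6,781.74 + $931.224 + $1,955.5704 = $15,324.708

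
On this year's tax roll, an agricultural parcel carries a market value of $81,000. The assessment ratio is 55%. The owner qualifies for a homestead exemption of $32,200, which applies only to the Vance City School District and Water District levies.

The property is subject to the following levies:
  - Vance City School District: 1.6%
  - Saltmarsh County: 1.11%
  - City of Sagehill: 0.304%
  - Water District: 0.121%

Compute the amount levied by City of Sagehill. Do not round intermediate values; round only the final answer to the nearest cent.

Assessed value = $81,000 × 0.55 = $44,550
City of Sagehill taxable value = $44,550 (exemption does not apply)
City of Sagehill levy = $44,550 × 0.00304 = $135.432

$135.43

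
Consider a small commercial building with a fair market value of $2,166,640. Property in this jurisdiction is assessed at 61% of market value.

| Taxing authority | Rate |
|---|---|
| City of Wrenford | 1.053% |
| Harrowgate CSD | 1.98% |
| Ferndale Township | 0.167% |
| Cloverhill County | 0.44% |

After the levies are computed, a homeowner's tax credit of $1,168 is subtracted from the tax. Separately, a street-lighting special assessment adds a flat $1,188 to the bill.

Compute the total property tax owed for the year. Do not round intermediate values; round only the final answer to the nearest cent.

$48,128.07

Assessed value = $2,166,640 × 0.61 = $1,321,650.4
City of Wrenford: $1,321,650.4 × 0.01053 = $13,916.978712
Harrowgate CSD: $1,321,650.4 × 0.0198 = $26,168.67792
Ferndale Township: $1,321,650.4 × 0.00167 = $2,207.156168
Cloverhill County: $1,321,650.4 × 0.0044 = $5,815.26176
Levies subtotal = $48,108.07456
After credit = $48,108.07456 − $1,168 = $46,940.07456
Total = $46,940.07456 + $1,188 = $48,128.07456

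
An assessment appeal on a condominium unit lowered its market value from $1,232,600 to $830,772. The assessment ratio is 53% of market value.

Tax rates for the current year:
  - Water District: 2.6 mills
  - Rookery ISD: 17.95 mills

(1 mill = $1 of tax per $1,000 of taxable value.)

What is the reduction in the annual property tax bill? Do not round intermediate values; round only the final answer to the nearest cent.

$4,376.51

Old assessed value = $1,232,600 × 0.53 = $653,278
New assessed value = $830,772 × 0.53 = $440,309.16
Combined rate = 0.0026 + 0.01795 = 0.02055
Old tax = $653,278 × 0.02055 = $13,424.8629
New tax = $440,309.16 × 0.02055 = $9,048.353238
Reduction = $13,424.8629 − $9,048.353238 = $4,376.509662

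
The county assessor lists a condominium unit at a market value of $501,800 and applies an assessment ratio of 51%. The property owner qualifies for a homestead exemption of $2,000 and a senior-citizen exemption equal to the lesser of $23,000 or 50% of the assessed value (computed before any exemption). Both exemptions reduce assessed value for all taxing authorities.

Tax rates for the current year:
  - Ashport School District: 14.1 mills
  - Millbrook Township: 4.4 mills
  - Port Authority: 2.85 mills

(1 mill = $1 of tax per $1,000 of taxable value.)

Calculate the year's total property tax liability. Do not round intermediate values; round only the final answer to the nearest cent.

$4,930.10

Assessed value = $501,800 × 0.51 = $255,918
Senior-citizen exemption = min($23,000, 50% × $255,918) = min($23,000, $127,959) = $23,000 (dollar cap binds)
Taxable value = $255,918 − $2,000 − $23,000 = $230,918
Ashport School District: $230,918 × 0.0141 = $3,255.9438
Millbrook Township: $230,918 × 0.0044 = $1,016.0392
Port Authority: $230,918 × 0.00285 = $658.1163
Total = $4,930.0993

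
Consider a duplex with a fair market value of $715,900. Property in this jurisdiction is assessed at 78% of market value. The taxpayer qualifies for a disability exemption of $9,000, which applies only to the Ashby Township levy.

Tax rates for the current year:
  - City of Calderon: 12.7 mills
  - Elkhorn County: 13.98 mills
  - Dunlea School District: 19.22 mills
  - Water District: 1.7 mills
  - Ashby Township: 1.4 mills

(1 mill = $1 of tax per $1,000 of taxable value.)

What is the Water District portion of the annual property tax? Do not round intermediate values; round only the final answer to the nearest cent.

Assessed value = $715,900 × 0.78 = $558,402
Water District taxable value = $558,402 (exemption does not apply)
Water District levy = $558,402 × 0.0017 = $949.2834

$949.28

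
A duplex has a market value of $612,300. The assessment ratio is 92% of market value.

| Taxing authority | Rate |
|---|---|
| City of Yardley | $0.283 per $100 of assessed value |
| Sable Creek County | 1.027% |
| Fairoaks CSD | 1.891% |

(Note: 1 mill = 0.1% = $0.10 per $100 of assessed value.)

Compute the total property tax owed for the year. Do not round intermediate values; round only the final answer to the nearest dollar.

$18,032

Assessed value = $612,300 × 0.92 = $563,316
City of Yardley: $563,316 × 0.00283 = $1,594.18428
Sable Creek County: $563,316 × 0.01027 = $5,785.25532
Fairoaks CSD: $563,316 × 0.01891 = $10,652.30556
Total = $18,031.74516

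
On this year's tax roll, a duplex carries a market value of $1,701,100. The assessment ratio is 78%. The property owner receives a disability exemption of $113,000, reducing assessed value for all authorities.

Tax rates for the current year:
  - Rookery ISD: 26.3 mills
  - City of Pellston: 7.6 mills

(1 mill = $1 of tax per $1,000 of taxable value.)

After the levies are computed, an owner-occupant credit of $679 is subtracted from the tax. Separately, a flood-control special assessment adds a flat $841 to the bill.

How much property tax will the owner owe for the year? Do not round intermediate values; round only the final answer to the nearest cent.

Assessed value = $1,701,100 × 0.78 = $1,326,858
Taxable value = $1,326,858 − $113,000 = $1,213,858
Rookery ISD: $1,213,858 × 0.0263 = $31,924.4654
City of Pellston: $1,213,858 × 0.0076 = $9,225.3208
Levies subtotal = $41,149.7862
After credit = $41,149.7862 − $679 = $40,470.7862
Total = $40,470.7862 + $841 = $41,311.7862

$41,311.79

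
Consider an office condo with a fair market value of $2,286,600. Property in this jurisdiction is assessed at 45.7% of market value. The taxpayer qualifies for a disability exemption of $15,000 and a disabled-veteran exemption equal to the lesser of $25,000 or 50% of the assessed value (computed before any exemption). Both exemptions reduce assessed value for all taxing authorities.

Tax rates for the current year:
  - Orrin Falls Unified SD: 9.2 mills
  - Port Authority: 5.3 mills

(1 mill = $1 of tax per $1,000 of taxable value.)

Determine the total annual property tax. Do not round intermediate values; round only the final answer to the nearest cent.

$14,572.15

Assessed value = $2,286,600 × 0.457 = $1,044,976.2
Disabled-veteran exemption = min($25,000, 50% × $1,044,976.2) = min($25,000, $522,488.1) = $25,000 (dollar cap binds)
Taxable value = $1,044,976.2 − $15,000 − $25,000 = $1,004,976.2
Orrin Falls Unified SD: $1,004,976.2 × 0.0092 = $9,245.78104
Port Authority: $1,004,976.2 × 0.0053 = $5,326.37386
Total = $14,572.1549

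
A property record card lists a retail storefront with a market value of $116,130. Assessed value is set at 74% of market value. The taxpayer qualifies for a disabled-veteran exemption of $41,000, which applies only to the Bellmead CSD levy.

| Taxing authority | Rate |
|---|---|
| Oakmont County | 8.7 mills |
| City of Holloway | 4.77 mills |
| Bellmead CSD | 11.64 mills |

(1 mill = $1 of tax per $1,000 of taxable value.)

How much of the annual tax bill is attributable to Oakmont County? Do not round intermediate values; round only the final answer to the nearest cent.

Assessed value = $116,130 × 0.74 = $85,936.2
Oakmont County taxable value = $85,936.2 (exemption does not apply)
Oakmont County levy = $85,936.2 × 0.0087 = $747.64494

$747.64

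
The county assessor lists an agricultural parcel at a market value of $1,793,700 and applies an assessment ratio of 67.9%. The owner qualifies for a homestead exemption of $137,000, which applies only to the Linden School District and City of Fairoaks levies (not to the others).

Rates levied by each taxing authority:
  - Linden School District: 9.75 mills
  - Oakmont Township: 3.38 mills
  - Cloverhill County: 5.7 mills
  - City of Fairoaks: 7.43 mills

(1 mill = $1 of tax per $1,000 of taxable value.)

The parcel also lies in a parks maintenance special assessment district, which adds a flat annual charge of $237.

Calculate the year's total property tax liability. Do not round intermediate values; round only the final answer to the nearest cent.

$29,865.98

Assessed value = $1,793,700 × 0.679 = $1,217,922.3
Linden School District: ($1,217,922.3 − $137,000) × 0.00975 = $1,080,922.3 × 0.00975 = $10,538.992425
Oakmont Township: $1,217,922.3 × 0.00338 = $4,116.577374
Cloverhill County: $1,217,922.3 × 0.0057 = $6,942.15711
City of Fairoaks: ($1,217,922.3 − $137,000) × 0.00743 = $1,080,922.3 × 0.00743 = $8,031.252689
Levies subtotal = $29,628.979598
Total = $29,628.979598 + $237 = $29,865.979598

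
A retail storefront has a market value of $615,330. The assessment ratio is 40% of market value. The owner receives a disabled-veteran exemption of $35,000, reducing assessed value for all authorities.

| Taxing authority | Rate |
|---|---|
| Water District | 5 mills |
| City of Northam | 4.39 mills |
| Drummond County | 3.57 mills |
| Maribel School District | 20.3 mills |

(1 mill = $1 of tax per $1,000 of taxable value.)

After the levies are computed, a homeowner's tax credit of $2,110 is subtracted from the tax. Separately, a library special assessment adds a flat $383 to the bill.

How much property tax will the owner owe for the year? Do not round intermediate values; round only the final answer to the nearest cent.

Assessed value = $615,330 × 0.4 = $246,132
Taxable value = $246,132 − $35,000 = $211,132
Water District: $211,132 × 0.005 = $1,055.66
City of Northam: $211,132 × 0.00439 = $926.86948
Drummond County: $211,132 × 0.00357 = $753.74124
Maribel School District: $211,132 × 0.0203 = $4,285.9796
Levies subtotal = $7,022.25032
After credit = $7,022.25032 − $2,110 = $4,912.25032
Total = $4,912.25032 + $383 = $5,295.25032

$5,295.25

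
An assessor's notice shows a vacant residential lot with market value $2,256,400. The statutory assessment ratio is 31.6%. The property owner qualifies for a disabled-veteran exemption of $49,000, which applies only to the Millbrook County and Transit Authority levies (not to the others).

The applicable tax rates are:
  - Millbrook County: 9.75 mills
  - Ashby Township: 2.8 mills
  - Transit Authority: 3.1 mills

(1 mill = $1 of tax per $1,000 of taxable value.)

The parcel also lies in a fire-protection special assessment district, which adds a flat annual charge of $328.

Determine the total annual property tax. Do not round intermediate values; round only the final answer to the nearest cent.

$10,857.15

Assessed value = $2,256,400 × 0.316 = $713,022.4
Millbrook County: ($713,022.4 − $49,000) × 0.00975 = $664,022.4 × 0.00975 = $6,474.2184
Ashby Township: $713,022.4 × 0.0028 = $1,996.46272
Transit Authority: ($713,022.4 − $49,000) × 0.0031 = $664,022.4 × 0.0031 = $2,058.46944
Levies subtotal = $10,529.15056
Total = $10,529.15056 + $328 = $10,857.15056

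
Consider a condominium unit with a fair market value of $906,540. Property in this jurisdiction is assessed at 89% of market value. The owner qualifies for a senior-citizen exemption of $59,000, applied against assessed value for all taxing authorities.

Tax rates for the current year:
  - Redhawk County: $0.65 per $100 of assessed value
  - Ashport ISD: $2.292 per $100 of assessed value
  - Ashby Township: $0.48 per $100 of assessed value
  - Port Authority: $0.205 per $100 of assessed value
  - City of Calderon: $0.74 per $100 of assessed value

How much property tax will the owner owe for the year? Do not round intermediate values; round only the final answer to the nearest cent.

Assessed value = $906,540 × 0.89 = $806,820.6
Taxable value = $806,820.6 − $59,000 = $747,820.6
Redhawk County: $747,820.6 × 0.0065 = $4,860.8339
Ashport ISD: $747,820.6 × 0.02292 = $17,140.048152
Ashby Township: $747,820.6 × 0.0048 = $3,589.53888
Port Authority: $747,820.6 × 0.00205 = $1,533.03223
City of Calderon: $747,820.6 × 0.0074 = $5,533.87244
Total = $4,860.8339 + $17,140.048152 + $3,589.53888 + $1,533.03223 + $5,533.87244 = $32,657.325602

$32,657.33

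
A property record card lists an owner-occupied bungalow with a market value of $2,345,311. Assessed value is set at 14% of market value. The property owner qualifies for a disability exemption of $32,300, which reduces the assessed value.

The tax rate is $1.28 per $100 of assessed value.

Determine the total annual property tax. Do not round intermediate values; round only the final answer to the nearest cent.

Assessed value = $2,345,311 × 0.14 = $328,343.54
Taxable value = $328,343.54 − $32,300 = $296,043.54
Tax = $296,043.54 × 0.0128 = $3,789.357312

$3,789.36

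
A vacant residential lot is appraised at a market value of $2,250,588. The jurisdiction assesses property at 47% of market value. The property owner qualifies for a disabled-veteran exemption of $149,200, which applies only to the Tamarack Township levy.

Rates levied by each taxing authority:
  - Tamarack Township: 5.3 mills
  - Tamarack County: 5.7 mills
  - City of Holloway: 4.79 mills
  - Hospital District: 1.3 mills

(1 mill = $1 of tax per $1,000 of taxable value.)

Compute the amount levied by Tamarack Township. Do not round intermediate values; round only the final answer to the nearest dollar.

$4,815

Assessed value = $2,250,588 × 0.47 = $1,057,776.36
Tamarack Township taxable value = $1,057,776.36 − $149,200 = $908,576.36
Tamarack Township levy = $908,576.36 × 0.0053 = $4,815.454708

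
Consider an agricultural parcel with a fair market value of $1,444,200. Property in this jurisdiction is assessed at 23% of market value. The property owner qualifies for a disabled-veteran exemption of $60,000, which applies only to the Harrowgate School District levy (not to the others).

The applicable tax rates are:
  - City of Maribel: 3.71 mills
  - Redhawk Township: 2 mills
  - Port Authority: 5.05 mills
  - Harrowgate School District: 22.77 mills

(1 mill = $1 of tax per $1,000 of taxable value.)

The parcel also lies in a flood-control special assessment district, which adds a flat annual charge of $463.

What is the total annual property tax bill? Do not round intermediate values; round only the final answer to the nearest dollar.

$10,234

Assessed value = $1,444,200 × 0.23 = $332,166
City of Maribel: $332,166 × 0.00371 = $1,232.33586
Redhawk Township: $332,166 × 0.002 = $664.332
Port Authority: $332,166 × 0.00505 = $1,677.4383
Harrowgate School District: ($332,166 − $60,000) × 0.02277 = $272,166 × 0.02277 = $6,197.21982
Levies subtotal = $9,771.32598
Total = $9,771.32598 + $463 = $10,234.32598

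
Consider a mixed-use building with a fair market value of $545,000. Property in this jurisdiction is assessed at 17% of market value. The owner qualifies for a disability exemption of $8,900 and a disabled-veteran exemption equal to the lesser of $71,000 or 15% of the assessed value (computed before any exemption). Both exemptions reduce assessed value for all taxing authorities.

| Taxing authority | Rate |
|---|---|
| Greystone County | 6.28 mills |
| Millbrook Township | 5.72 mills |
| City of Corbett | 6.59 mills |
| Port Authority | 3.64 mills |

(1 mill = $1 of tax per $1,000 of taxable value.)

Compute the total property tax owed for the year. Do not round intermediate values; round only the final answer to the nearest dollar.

$1,553

Assessed value = $545,000 × 0.17 = $92,650
Disabled-veteran exemption = min($71,000, 15% × $92,650) = min($71,000, $13,897.5) = $13,897.5 (percentage binds)
Taxable value = $92,650 − $8,900 − $13,897.5 = $69,852.5
Greystone County: $69,852.5 × 0.00628 = $438.6737
Millbrook Township: $69,852.5 × 0.00572 = $399.5563
City of Corbett: $69,852.5 × 0.00659 = $460.327975
Port Authority: $69,852.5 × 0.00364 = $254.2631
Total = $1,552.821075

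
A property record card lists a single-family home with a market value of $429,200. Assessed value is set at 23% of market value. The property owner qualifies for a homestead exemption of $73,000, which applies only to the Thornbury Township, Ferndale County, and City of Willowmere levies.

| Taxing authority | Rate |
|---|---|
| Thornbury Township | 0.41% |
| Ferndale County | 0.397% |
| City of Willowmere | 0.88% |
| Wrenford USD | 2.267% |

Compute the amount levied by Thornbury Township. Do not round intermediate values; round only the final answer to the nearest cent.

Assessed value = $429,200 × 0.23 = $98,716
Thornbury Township taxable value = $98,716 − $73,000 = $25,716
Thornbury Township levy = $25,716 × 0.0041 = $105.4356

$105.44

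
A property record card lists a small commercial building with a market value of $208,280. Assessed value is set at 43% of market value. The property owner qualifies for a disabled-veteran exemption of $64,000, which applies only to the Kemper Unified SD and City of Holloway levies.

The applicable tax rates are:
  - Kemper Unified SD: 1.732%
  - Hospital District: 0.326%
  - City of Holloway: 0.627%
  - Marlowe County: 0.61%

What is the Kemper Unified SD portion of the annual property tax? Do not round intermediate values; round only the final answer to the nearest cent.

Assessed value = $208,280 × 0.43 = $89,560.4
Kemper Unified SD taxable value = $89,560.4 − $64,000 = $25,560.4
Kemper Unified SD levy = $25,560.4 × 0.01732 = $442.706128

$442.71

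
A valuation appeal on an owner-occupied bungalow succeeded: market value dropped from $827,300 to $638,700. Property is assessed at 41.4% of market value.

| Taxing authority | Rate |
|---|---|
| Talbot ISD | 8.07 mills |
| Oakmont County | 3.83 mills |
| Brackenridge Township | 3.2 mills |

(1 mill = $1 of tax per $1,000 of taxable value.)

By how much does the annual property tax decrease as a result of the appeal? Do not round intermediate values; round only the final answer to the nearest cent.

$1,179.01

Old assessed value = $827,300 × 0.414 = $342,502.2
New assessed value = $638,700 × 0.414 = $264,421.8
Combined rate = 0.00807 + 0.00383 + 0.0032 = 0.0151
Old tax = $342,502.2 × 0.0151 = $5,171.78322
New tax = $264,421.8 × 0.0151 = $3,992.76918
Reduction = $5,171.78322 − $3,992.76918 = $1,179.01404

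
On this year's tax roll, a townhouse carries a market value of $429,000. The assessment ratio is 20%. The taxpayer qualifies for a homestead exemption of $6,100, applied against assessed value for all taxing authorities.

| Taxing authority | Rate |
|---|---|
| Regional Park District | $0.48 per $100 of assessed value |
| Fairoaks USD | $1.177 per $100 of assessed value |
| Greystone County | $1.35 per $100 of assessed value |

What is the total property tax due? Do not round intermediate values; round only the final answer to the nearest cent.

$2,396.58

Assessed value = $429,000 × 0.2 = $85,800
Taxable value = $85,800 − $6,100 = $79,700
Regional Park District: $79,700 × 0.0048 = $382.56
Fairoaks USD: $79,700 × 0.01177 = $938.069
Greystone County: $79,700 × 0.0135 = $1,075.95
Total = $382.56 + $938.069 + $1,075.95 = $2,396.579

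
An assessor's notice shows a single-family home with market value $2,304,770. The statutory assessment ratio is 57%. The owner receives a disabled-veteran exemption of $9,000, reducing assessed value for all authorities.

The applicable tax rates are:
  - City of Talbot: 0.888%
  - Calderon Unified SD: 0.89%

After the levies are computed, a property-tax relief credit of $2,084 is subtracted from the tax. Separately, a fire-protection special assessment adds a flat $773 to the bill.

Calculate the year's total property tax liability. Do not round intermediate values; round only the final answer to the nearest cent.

$21,886.90

Assessed value = $2,304,770 × 0.57 = $1,313,718.9
Taxable value = $1,313,718.9 − $9,000 = $1,304,718.9
City of Talbot: $1,304,718.9 × 0.00888 = $11,585.903832
Calderon Unified SD: $1,304,718.9 × 0.0089 = $11,611.99821
Levies subtotal = $23,197.902042
After credit = $23,197.902042 − $2,084 = $21,113.902042
Total = $21,113.902042 + $773 = $21,886.902042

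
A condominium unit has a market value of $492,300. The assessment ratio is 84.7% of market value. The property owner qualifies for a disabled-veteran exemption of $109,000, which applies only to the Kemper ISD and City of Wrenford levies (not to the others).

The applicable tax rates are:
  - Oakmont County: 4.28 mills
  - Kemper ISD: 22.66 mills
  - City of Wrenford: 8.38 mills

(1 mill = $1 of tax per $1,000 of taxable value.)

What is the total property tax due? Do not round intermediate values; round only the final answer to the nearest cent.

$11,344.31

Assessed value = $492,300 × 0.847 = $416,978.1
Oakmont County: $416,978.1 × 0.00428 = $1,784.666268
Kemper ISD: ($416,978.1 − $109,000) × 0.02266 = $307,978.1 × 0.02266 = $6,978.783746
City of Wrenford: ($416,978.1 − $109,000) × 0.00838 = $307,978.1 × 0.00838 = $2,580.856478
Total = $11,344.306492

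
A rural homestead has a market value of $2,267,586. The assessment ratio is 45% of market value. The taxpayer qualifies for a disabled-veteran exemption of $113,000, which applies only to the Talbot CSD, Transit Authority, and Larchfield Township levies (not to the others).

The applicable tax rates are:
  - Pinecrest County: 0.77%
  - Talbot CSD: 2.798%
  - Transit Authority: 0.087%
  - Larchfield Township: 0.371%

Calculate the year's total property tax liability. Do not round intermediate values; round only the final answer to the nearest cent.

Assessed value = $2,267,586 × 0.45 = $1,020,413.7
Pinecrest County: $1,020,413.7 × 0.0077 = $7,857.18549
Talbot CSD: ($1,020,413.7 − $113,000) × 0.02798 = $907,413.7 × 0.02798 = $25,389.435326
Transit Authority: ($1,020,413.7 − $113,000) × 0.00087 = $907,413.7 × 0.00087 = $789.449919
Larchfield Township: ($1,020,413.7 − $113,000) × 0.00371 = $907,413.7 × 0.00371 = $3,366.504827
Total = $37,402.575562

$37,402.58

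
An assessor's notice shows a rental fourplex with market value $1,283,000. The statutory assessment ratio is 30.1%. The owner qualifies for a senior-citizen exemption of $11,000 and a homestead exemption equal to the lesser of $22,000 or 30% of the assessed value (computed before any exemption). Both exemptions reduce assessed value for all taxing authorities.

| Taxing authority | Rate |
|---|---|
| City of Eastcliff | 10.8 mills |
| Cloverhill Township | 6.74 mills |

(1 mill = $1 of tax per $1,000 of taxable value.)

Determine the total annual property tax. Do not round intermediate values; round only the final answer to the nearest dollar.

Assessed value = $1,283,000 × 0.301 = $386,183
Homestead exemption = min($22,000, 30% × $386,183) = min($22,000, $115,854.9) = $22,000 (dollar cap binds)
Taxable value = $386,183 − $11,000 − $22,000 = $353,183
City of Eastcliff: $353,183 × 0.0108 = $3,814.3764
Cloverhill Township: $353,183 × 0.00674 = $2,380.45342
Total = $6,194.82982

$6,195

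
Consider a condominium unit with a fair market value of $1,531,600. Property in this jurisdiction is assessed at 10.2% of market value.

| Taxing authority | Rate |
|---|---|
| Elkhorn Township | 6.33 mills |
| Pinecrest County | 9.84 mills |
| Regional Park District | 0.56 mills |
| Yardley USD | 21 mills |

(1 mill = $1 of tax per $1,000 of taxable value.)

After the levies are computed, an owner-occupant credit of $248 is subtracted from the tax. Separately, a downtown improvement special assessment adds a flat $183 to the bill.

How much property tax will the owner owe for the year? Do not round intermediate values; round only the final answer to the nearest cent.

$5,829.30

Assessed value = $1,531,600 × 0.102 = $156,223.2
Elkhorn Township: $156,223.2 × 0.00633 = $988.892856
Pinecrest County: $156,223.2 × 0.00984 = $1,537.236288
Regional Park District: $156,223.2 × 0.00056 = $87.484992
Yardley USD: $156,223.2 × 0.021 = $3,280.6872
Levies subtotal = $5,894.301336
After credit = $5,894.301336 − $248 = $5,646.301336
Total = $5,646.301336 + $183 = $5,829.301336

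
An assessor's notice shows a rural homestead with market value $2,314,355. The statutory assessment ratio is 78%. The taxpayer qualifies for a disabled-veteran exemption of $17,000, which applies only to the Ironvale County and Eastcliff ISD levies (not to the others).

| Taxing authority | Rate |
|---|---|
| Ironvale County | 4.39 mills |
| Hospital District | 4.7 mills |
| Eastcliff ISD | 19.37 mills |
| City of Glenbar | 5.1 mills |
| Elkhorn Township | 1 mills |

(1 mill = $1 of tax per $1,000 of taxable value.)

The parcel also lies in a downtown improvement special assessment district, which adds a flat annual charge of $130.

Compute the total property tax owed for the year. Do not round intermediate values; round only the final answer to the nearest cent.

$62,113.68

Assessed value = $2,314,355 × 0.78 = $1,805,196.9
Ironvale County: ($1,805,196.9 − $17,000) × 0.00439 = $1,788,196.9 × 0.00439 = $7,850.184391
Hospital District: $1,805,196.9 × 0.0047 = $8,484.42543
Eastcliff ISD: ($1,805,196.9 − $17,000) × 0.01937 = $1,788,196.9 × 0.01937 = $34,637.373953
City of Glenbar: $1,805,196.9 × 0.0051 = $9,206.50419
Elkhorn Township: $1,805,196.9 × 0.001 = $1,805.1969
Levies subtotal = $61,983.684864
Total = $61,983.684864 + $130 = $62,113.684864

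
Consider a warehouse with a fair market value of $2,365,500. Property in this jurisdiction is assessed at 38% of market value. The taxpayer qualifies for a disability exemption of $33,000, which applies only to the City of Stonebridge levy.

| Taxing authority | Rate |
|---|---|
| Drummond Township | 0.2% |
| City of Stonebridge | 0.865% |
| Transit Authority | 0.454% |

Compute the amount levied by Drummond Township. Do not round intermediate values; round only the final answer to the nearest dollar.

$1,798

Assessed value = $2,365,500 × 0.38 = $898,890
Drummond Township taxable value = $898,890 (exemption does not apply)
Drummond Township levy = $898,890 × 0.002 = $1,797.78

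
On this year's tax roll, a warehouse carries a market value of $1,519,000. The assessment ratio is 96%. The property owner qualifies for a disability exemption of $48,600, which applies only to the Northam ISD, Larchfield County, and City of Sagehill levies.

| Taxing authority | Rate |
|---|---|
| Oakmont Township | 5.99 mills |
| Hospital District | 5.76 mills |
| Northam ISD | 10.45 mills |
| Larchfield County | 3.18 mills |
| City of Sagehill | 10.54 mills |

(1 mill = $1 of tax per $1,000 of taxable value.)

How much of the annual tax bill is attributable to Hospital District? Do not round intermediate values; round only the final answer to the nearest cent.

Assessed value = $1,519,000 × 0.96 = $1,458,240
Hospital District taxable value = $1,458,240 (exemption does not apply)
Hospital District levy = $1,458,240 × 0.00576 = $8,399.4624

$8,399.46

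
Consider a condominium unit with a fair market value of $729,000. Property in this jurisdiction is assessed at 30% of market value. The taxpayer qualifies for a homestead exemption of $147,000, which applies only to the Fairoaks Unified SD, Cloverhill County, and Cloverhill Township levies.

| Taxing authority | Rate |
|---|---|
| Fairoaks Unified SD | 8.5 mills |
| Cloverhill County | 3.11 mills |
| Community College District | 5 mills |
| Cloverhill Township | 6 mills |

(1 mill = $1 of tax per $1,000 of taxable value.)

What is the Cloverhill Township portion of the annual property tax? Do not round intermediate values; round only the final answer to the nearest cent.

$430.20

Assessed value = $729,000 × 0.3 = $218,700
Cloverhill Township taxable value = $218,700 − $147,000 = $71,700
Cloverhill Township levy = $71,700 × 0.006 = $430.2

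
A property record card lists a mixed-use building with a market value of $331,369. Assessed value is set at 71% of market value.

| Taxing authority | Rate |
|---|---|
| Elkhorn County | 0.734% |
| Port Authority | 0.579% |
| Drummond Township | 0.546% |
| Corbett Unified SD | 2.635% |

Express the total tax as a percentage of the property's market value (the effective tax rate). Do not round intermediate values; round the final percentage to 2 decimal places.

Assessed value = $331,369 × 0.71 = $235,271.99
Elkhorn County: $235,271.99 × 0.00734 = $1,726.8964066
Port Authority: $235,271.99 × 0.00579 = $1,362.2248221
Drummond Township: $235,271.99 × 0.00546 = $1,284.5850654
Corbett Unified SD: $235,271.99 × 0.02635 = $6,199.4169365
Total tax = $10,573.1232306
Effective rate = $10,573.1232306 ÷ $331,369 = 3.19% of market value

3.19%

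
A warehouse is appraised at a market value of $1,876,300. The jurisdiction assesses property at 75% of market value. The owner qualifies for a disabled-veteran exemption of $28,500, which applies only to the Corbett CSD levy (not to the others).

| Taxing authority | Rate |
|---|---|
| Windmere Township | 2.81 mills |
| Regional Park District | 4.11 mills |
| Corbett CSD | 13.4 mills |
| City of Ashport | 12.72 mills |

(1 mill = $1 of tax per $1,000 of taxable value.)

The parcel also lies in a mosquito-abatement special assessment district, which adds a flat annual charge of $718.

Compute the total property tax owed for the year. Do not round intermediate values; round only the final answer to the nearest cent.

$46,830.81

Assessed value = $1,876,300 × 0.75 = $1,407,225
Windmere Township: $1,407,225 × 0.00281 = $3,954.30225
Regional Park District: $1,407,225 × 0.00411 = $5,783.69475
Corbett CSD: ($1,407,225 − $28,500) × 0.0134 = $1,378,725 × 0.0134 = $18,474.915
City of Ashport: $1,407,225 × 0.01272 = $17,899.902
Levies subtotal = $46,112.814
Total = $46,112.814 + $718 = $46,830.814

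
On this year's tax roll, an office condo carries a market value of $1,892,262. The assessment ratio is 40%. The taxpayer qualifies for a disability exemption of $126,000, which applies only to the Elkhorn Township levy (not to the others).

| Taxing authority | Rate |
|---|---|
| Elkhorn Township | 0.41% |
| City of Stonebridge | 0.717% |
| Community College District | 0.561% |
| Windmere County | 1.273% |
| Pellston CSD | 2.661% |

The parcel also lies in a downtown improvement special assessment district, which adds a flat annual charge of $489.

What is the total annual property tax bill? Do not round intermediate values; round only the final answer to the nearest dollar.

$42,526

Assessed value = $1,892,262 × 0.4 = $756,904.8
Elkhorn Township: ($756,904.8 − $126,000) × 0.0041 = $630,904.8 × 0.0041 = $2,586.70968
City of Stonebridge: $756,904.8 × 0.00717 = $5,427.007416
Community College District: $756,904.8 × 0.00561 = $4,246.235928
Windmere County: $756,904.8 × 0.01273 = $9,635.398104
Pellston CSD: $756,904.8 × 0.02661 = $20,141.236728
Levies subtotal = $42,036.587856
Total = $42,036.587856 + $489 = $42,525.587856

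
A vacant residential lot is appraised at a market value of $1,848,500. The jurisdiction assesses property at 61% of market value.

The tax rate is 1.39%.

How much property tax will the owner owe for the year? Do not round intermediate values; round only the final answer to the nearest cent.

Assessed value = $1,848,500 × 0.61 = $1,127,585
Tax = $1,127,585 × 0.0139 = $15,673.4315

$15,673.43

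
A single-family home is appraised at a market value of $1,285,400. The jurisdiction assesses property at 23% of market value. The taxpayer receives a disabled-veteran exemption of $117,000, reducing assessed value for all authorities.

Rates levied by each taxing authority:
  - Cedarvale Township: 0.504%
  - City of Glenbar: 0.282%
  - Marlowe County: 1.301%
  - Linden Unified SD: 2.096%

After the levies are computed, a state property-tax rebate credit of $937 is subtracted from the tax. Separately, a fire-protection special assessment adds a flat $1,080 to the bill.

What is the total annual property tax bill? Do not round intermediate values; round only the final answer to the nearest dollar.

Assessed value = $1,285,400 × 0.23 = $295,642
Taxable value = $295,642 − $117,000 = $178,642
Cedarvale Township: $178,642 × 0.00504 = $900.35568
City of Glenbar: $178,642 × 0.00282 = $503.77044
Marlowe County: $178,642 × 0.01301 = $2,324.13242
Linden Unified SD: $178,642 × 0.02096 = $3,744.33632
Levies subtotal = $7,472.59486
After credit = $7,472.59486 − $937 = $6,535.59486
Total = $6,535.59486 + $1,080 = $7,615.59486

$7,616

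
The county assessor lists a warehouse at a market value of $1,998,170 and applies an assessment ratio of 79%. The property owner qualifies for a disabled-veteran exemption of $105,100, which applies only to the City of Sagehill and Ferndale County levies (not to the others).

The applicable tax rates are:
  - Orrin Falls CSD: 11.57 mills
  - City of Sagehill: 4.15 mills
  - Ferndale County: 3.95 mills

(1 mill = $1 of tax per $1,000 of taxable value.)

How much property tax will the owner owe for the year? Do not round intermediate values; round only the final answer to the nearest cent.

$30,198.85

Assessed value = $1,998,170 × 0.79 = $1,578,554.3
Orrin Falls CSD: $1,578,554.3 × 0.01157 = $18,263.873251
City of Sagehill: ($1,578,554.3 − $105,100) × 0.00415 = $1,473,454.3 × 0.00415 = $6,114.835345
Ferndale County: ($1,578,554.3 − $105,100) × 0.00395 = $1,473,454.3 × 0.00395 = $5,820.144485
Total = $30,198.853081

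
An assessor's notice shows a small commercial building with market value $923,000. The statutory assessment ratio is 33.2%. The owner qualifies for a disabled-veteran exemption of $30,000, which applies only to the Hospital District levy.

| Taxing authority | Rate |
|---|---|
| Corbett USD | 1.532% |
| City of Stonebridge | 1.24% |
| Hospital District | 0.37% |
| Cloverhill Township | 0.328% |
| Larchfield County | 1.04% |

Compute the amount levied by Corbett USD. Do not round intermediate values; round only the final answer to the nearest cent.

$4,694.60

Assessed value = $923,000 × 0.332 = $306,436
Corbett USD taxable value = $306,436 (exemption does not apply)
Corbett USD levy = $306,436 × 0.01532 = $4,694.59952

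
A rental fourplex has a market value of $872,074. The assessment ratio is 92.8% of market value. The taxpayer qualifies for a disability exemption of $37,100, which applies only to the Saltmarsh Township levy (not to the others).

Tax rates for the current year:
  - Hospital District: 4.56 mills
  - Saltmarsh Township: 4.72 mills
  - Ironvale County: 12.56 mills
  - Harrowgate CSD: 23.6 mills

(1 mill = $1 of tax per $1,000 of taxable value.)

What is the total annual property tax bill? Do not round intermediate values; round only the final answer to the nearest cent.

Assessed value = $872,074 × 0.928 = $809,284.672
Hospital District: $809,284.672 × 0.00456 = $3,690.33810432
Saltmarsh Township: ($809,284.672 − $37,100) × 0.00472 = $772,184.672 × 0.00472 = $3,644.71165184
Ironvale County: $809,284.672 × 0.01256 = $10,164.61548032
Harrowgate CSD: $809,284.672 × 0.0236 = $19,099.1182592
Total = $36,598.78349568

$36,598.78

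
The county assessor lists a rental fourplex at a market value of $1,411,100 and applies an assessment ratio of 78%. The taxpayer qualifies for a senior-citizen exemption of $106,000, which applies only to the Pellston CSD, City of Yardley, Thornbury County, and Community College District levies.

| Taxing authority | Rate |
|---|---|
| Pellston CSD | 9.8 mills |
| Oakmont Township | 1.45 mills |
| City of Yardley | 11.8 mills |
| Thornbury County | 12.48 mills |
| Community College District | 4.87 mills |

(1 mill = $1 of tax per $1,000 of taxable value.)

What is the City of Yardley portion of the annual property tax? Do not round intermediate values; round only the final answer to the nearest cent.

Assessed value = $1,411,100 × 0.78 = $1,100,658
City of Yardley taxable value = $1,100,658 − $106,000 = $994,658
City of Yardley levy = $994,658 × 0.0118 = $11,736.9644

$11,736.96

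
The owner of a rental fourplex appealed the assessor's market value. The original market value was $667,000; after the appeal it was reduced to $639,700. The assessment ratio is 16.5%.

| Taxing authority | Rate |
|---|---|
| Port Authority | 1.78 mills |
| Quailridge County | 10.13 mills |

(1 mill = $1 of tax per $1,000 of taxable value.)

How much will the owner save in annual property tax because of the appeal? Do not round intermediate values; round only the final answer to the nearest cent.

Old assessed value = $667,000 × 0.165 = $110,055
New assessed value = $639,700 × 0.165 = $105,550.5
Combined rate = 0.00178 + 0.01013 = 0.01191
Old tax = $110,055 × 0.01191 = $1,310.75505
New tax = $105,550.5 × 0.01191 = $1,257.106455
Reduction = $1,310.75505 − $1,257.106455 = $53.648595

$53.65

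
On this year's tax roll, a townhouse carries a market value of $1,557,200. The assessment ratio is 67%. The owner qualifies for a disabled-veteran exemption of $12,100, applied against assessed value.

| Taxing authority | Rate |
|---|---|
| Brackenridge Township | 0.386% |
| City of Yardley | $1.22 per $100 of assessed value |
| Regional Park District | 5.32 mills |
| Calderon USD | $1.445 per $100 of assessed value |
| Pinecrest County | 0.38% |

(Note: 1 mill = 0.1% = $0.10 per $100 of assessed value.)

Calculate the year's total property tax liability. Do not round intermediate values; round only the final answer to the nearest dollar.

$40,867

Assessed value = $1,557,200 × 0.67 = $1,043,324
Taxable value = $1,043,324 − $12,100 = $1,031,224
Brackenridge Township: $1,031,224 × 0.00386 = $3,980.52464
City of Yardley: $1,031,224 × 0.0122 = $12,580.9328
Regional Park District: $1,031,224 × 0.00532 = $5,486.11168
Calderon USD: $1,031,224 × 0.01445 = $14,901.1868
Pinecrest County: $1,031,224 × 0.0038 = $3,918.6512
Total = $40,867.40712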